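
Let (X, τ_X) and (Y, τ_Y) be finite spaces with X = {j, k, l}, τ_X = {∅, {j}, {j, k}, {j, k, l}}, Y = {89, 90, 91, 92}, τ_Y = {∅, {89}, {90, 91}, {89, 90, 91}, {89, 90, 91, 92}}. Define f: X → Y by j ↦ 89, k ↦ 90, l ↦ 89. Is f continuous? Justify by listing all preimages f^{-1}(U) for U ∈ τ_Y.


f is NOT continuous.

Compute f^{-1}(U) for each U ∈ τ_Y:
  U = ∅: f^{-1}(U) = ∅ ∈ τ_X ✓.
  U = {89}: f^{-1}(U) = {j, l} ∉ τ_X ✗.
  U = {90, 91}: f^{-1}(U) = {k} ∉ τ_X ✗.
  U = {89, 90, 91}: f^{-1}(U) = {j, k, l} ∈ τ_X ✓.
  U = {89, 90, 91, 92}: f^{-1}(U) = {j, k, l} ∈ τ_X ✓.
Found U = {89} with f^{-1}(U) = {j, l} not in τ_X. Therefore f is NOT continuous.


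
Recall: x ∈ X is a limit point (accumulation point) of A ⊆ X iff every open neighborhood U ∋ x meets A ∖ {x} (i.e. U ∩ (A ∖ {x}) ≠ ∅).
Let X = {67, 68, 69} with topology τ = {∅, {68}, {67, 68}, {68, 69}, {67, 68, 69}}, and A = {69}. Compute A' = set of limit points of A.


A' = ∅

For each x ∈ X, list the open sets U ∈ τ with x ∈ U, then check whether U ∩ (A ∖ {x}) ≠ ∅ for every such U.
  x = 67: open {67, 68} ∋ x has {67, 68} ∩ (A ∖ {67}) = ∅, so x is NOT a limit point.
  x = 68: open {68} ∋ x has {68} ∩ (A ∖ {68}) = ∅, so x is NOT a limit point.
  x = 69: open {68, 69} ∋ x has {68, 69} ∩ (A ∖ {69}) = ∅, so x is NOT a limit point.
Collecting: A' = ∅.


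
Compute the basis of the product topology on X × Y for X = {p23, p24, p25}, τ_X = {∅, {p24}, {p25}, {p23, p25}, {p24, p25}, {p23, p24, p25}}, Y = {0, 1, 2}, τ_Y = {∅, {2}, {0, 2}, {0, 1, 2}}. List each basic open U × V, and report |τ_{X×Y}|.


Basis B = {∅ × ∅, {p24} × {2}, {p25} × {2}, {p23, p25} × {2}, {p24} × {0, 2}, {p24, p25} × {2}, {p25} × {0, 2}, {p23, p24, p25} × {2}, {p24} × {0, 1, 2}, {p25} × {0, 1, 2}, {p23, p25} × {0, 2}, {p24, p25} × {0, 2}, {p23, p25} × {0, 1, 2}, {p23, p24, p25} × {0, 2}, {p24, p25} × {0, 1, 2}, {p23, p24, p25} × {0, 1, 2}}; |τ_{X×Y}| = 40.

Enumerate products U × V with U ∈ τ_X, V ∈ τ_Y (deduplicated):
  ∅ × ∅ = {} (∅)
  {p24} × {2} = {(p24,2)}
  {p25} × {2} = {(p25,2)}
  {p23, p25} × {2} = {(p23,2), (p25,2)}
  {p24} × {0, 2} = {(p24,0), (p24,2)}
  {p24, p25} × {2} = {(p24,2), (p25,2)}
  {p25} × {0, 2} = {(p25,0), (p25,2)}
  {p23, p24, p25} × {2} = {(p23,2), (p24,2), (p25,2)}
  {p24} × {0, 1, 2} = {(p24,0), (p24,1), (p24,2)}
  {p25} × {0, 1, 2} = {(p25,0), (p25,1), (p25,2)}
  {p23, p25} × {0, 2} = {(p23,0), (p23,2), (p25,0), (p25,2)}
  {p24, p25} × {0, 2} = {(p24,0), (p24,2), (p25,0), (p25,2)}
  {p23, p25} × {0, 1, 2} = {(p23,0), (p23,1), (p23,2), (p25,0), (p25,1), (p25,2)}
  {p23, p24, p25} × {0, 2} = {(p23,0), (p23,2), (p24,0), (p24,2), (p25,0), (p25,2)}
  {p24, p25} × {0, 1, 2} = {(p24,0), (p24,1), (p24,2), (p25,0), (p25,1), (p25,2)}
  {p23, p24, p25} × {0, 1, 2} = {(p23,0), (p23,1), (p23,2), (p24,0), (p24,1), (p24,2), (p25,0), (p25,1), (p25,2)}
These 16 distinct sets form the basis B.
Close under arbitrary unions to get τ_{X×Y}; counting gives |τ_{X×Y}| = 40.


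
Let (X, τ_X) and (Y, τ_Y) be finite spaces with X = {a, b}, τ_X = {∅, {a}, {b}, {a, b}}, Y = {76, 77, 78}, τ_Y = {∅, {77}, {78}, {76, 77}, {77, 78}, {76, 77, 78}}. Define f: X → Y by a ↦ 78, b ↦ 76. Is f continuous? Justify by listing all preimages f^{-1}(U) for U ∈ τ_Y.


f IS continuous.

Compute f^{-1}(U) for each U ∈ τ_Y:
  U = ∅: f^{-1}(U) = ∅ ∈ τ_X ✓.
  U = {77}: f^{-1}(U) = ∅ ∈ τ_X ✓.
  U = {78}: f^{-1}(U) = {a} ∈ τ_X ✓.
  U = {76, 77}: f^{-1}(U) = {b} ∈ τ_X ✓.
  U = {77, 78}: f^{-1}(U) = {a} ∈ τ_X ✓.
  U = {76, 77, 78}: f^{-1}(U) = {a, b} ∈ τ_X ✓.
Every preimage lies in τ_X, so f IS continuous.


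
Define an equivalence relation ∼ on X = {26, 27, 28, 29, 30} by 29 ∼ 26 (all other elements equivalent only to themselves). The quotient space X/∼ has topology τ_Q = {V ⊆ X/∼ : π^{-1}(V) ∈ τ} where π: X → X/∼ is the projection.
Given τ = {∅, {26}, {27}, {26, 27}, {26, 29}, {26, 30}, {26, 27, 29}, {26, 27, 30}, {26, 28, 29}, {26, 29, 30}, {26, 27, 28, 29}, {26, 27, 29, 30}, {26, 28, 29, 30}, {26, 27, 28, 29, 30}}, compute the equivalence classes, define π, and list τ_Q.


X/∼ = {[26=29], [27], [28], [30]}; |τ_Q| = 10.

Equivalence classes: [26=29], [27], [28], [30].
Quotient map π: X → X/∼ sends 26 ↦ [26=29], 27 ↦ [27], 28 ↦ [28], 29 ↦ [26=29], 30 ↦ [30].
For each subset V ⊆ X/∼, compute π^{-1}(V) ⊆ X and check whether π^{-1}(V) ∈ τ. V is open in τ_Q iff π^{-1}(V) ∈ τ.
  V = {}: π^{-1}(V) = ∅ ∈ τ ✓.
  V = {[26=29]}: π^{-1}(V) = {26, 29} ∈ τ ✓.
  V = {[27]}: π^{-1}(V) = {27} ∈ τ ✓.
  V = {[26=29], [27]}: π^{-1}(V) = {26, 27, 29} ∈ τ ✓.
  V = {[28]}: π^{-1}(V) = {28} ∉ τ ✗.
  V = {[26=29], [28]}: π^{-1}(V) = {26, 28, 29} ∈ τ ✓.
  V = {[27], [28]}: π^{-1}(V) = {27, 28} ∉ τ ✗.
  V = {[26=29], [27], [28]}: π^{-1}(V) = {26, 27, 28, 29} ∈ τ ✓.
  V = {[30]}: π^{-1}(V) = {30} ∉ τ ✗.
  V = {[26=29], [30]}: π^{-1}(V) = {26, 29, 30} ∈ τ ✓.
  V = {[27], [30]}: π^{-1}(V) = {27, 30} ∉ τ ✗.
  V = {[26=29], [27], [30]}: π^{-1}(V) = {26, 27, 29, 30} ∈ τ ✓.
  V = {[28], [30]}: π^{-1}(V) = {28, 30} ∉ τ ✗.
  V = {[26=29], [28], [30]}: π^{-1}(V) = {26, 28, 29, 30} ∈ τ ✓.
  V = {[27], [28], [30]}: π^{-1}(V) = {27, 28, 30} ∉ τ ✗.
  V = {[26=29], [27], [28], [30]}: π^{-1}(V) = {26, 27, 28, 29, 30} ∈ τ ✓.
Open sets in the quotient: τ_Q = {{}, {[26=29]}, {[27]}, {[26=29], [27]}, {[26=29], [28]}, {[26=29], [27], [28]}, {[26=29], [30]}, {[26=29], [27], [30]}, {[26=29], [28], [30]}, {[26=29], [27], [28], [30]}} (10 elements).


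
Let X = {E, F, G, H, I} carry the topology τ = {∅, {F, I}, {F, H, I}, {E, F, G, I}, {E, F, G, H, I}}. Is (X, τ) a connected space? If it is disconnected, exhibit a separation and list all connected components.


(X, τ) is connected.

Find clopen sets (U ∈ τ with X ∖ U ∈ τ):
  U = ∅, X ∖ U = {E, F, G, H, I} — both open, so U is clopen.
  U = {E, F, G, H, I}, X ∖ U = ∅ — both open, so U is clopen.
Only trivial clopens (∅ and X) exist, so (X, τ) is connected.
Compute connected components by grouping points that agree on all clopens:
  component: {E, F, G, H, I}


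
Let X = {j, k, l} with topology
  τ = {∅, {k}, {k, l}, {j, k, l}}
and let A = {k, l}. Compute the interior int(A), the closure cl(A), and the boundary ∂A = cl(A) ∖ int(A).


int(A) = {k, l}, cl(A) = {j, k, l}, ∂A = {j}.

Closed sets in (X, τ) are complements of opens:
  closed(X, τ) = {∅, {j}, {j, l}, {j, k, l}}.
int(A) = ⋃ {U ∈ τ : U ⊆ A}. Opens contained in A: ∅, {k}, {k, l}.
Taking the union of these: int(A) = {k, l}.
cl(A) = ⋂ {C closed : A ⊆ C}. Closed sets containing A: {j, k, l}.
Intersecting these: cl(A) = {j, k, l}.
∂A = cl(A) ∖ int(A) = {j, k, l} ∖ {k, l} = {j}.


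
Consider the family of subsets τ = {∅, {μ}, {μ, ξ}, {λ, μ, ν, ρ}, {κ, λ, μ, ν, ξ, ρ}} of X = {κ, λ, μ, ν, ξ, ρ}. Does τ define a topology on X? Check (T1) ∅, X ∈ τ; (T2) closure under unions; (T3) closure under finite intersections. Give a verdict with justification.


τ is NOT a topology on X.

Axiom (T1): ∅ ∈ τ? Yes; X ∈ τ? Yes.
Axiom (T2/T3): check pairwise unions and intersections of members of τ.
Counterexample for (T2): {μ, ξ} ∪ {λ, μ, ν, ρ} = {λ, μ, ν, ξ, ρ} ∉ τ. Therefore τ is NOT a topology.


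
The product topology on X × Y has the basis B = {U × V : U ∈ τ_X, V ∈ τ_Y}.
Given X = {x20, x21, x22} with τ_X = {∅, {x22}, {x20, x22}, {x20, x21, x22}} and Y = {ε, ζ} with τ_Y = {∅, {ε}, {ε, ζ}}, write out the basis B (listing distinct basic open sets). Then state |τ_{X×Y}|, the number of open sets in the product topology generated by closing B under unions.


Basis B = {∅ × ∅, {x22} × {ε}, {x20, x22} × {ε}, {x22} × {ε, ζ}, {x20, x21, x22} × {ε}, {x20, x22} × {ε, ζ}, {x20, x21, x22} × {ε, ζ}}; |τ_{X×Y}| = 10.

Enumerate products U × V with U ∈ τ_X, V ∈ τ_Y (deduplicated):
  ∅ × ∅ = {} (∅)
  {x22} × {ε} = {(x22,ε)}
  {x20, x22} × {ε} = {(x20,ε), (x22,ε)}
  {x22} × {ε, ζ} = {(x22,ε), (x22,ζ)}
  {x20, x21, x22} × {ε} = {(x20,ε), (x21,ε), (x22,ε)}
  {x20, x22} × {ε, ζ} = {(x20,ε), (x20,ζ), (x22,ε), (x22,ζ)}
  {x20, x21, x22} × {ε, ζ} = {(x20,ε), (x20,ζ), (x21,ε), (x21,ζ), (x22,ε), (x22,ζ)}
These 7 distinct sets form the basis B.
Close under arbitrary unions to get τ_{X×Y}; counting gives |τ_{X×Y}| = 10.


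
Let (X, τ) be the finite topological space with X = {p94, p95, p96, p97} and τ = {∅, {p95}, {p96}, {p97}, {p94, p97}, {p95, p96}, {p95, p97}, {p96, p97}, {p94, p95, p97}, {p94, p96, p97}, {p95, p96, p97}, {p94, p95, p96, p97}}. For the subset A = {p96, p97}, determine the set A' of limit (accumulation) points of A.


A' = {p94}

For each x ∈ X, list the open sets U ∈ τ with x ∈ U, then check whether U ∩ (A ∖ {x}) ≠ ∅ for every such U.
  x = p94: opens ∋ x are {p94, p97}, {p94, p95, p97}, {p94, p96, p97}, {p94, p95, p96, p97}; each meets A ∖ {p94}, so x IS a limit point.
  x = p95: open {p95} ∋ x has {p95} ∩ (A ∖ {p95}) = ∅, so x is NOT a limit point.
  x = p96: open {p96} ∋ x has {p96} ∩ (A ∖ {p96}) = ∅, so x is NOT a limit point.
  x = p97: open {p97} ∋ x has {p97} ∩ (A ∖ {p97}) = ∅, so x is NOT a limit point.
Collecting: A' = {p94}.


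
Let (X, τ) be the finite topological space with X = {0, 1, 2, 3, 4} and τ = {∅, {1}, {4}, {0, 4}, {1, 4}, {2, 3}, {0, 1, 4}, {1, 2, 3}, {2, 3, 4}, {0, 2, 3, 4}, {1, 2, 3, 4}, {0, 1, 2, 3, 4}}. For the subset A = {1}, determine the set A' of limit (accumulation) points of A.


A' = ∅

For each x ∈ X, list the open sets U ∈ τ with x ∈ U, then check whether U ∩ (A ∖ {x}) ≠ ∅ for every such U.
  x = 0: open {0, 4} ∋ x has {0, 4} ∩ (A ∖ {0}) = ∅, so x is NOT a limit point.
  x = 1: open {1} ∋ x has {1} ∩ (A ∖ {1}) = ∅, so x is NOT a limit point.
  x = 2: open {2, 3} ∋ x has {2, 3} ∩ (A ∖ {2}) = ∅, so x is NOT a limit point.
  x = 3: open {2, 3} ∋ x has {2, 3} ∩ (A ∖ {3}) = ∅, so x is NOT a limit point.
  x = 4: open {4} ∋ x has {4} ∩ (A ∖ {4}) = ∅, so x is NOT a limit point.
Collecting: A' = ∅.


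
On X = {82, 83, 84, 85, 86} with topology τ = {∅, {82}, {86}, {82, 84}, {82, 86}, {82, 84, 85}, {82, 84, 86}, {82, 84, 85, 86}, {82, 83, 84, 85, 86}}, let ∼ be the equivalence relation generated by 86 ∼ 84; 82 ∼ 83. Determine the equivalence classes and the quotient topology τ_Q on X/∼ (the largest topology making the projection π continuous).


X/∼ = {[82=83], [84=86], [85]}; |τ_Q| = 2.

Equivalence classes: [82=83], [84=86], [85].
Quotient map π: X → X/∼ sends 82 ↦ [82=83], 83 ↦ [82=83], 84 ↦ [84=86], 85 ↦ [85], 86 ↦ [84=86].
For each subset V ⊆ X/∼, compute π^{-1}(V) ⊆ X and check whether π^{-1}(V) ∈ τ. V is open in τ_Q iff π^{-1}(V) ∈ τ.
  V = {}: π^{-1}(V) = ∅ ∈ τ ✓.
  V = {[82=83]}: π^{-1}(V) = {82, 83} ∉ τ ✗.
  V = {[84=86]}: π^{-1}(V) = {84, 86} ∉ τ ✗.
  V = {[82=83], [84=86]}: π^{-1}(V) = {82, 83, 84, 86} ∉ τ ✗.
  V = {[85]}: π^{-1}(V) = {85} ∉ τ ✗.
  V = {[82=83], [85]}: π^{-1}(V) = {82, 83, 85} ∉ τ ✗.
  V = {[84=86], [85]}: π^{-1}(V) = {84, 85, 86} ∉ τ ✗.
  V = {[82=83], [84=86], [85]}: π^{-1}(V) = {82, 83, 84, 85, 86} ∈ τ ✓.
Open sets in the quotient: τ_Q = {{}, {[82=83], [84=86], [85]}} (2 elements).


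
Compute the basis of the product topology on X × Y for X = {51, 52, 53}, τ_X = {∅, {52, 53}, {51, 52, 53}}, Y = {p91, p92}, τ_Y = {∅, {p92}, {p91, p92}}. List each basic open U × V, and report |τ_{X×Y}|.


Basis B = {∅ × ∅, {52, 53} × {p92}, {51, 52, 53} × {p92}, {52, 53} × {p91, p92}, {51, 52, 53} × {p91, p92}}; |τ_{X×Y}| = 6.

Enumerate products U × V with U ∈ τ_X, V ∈ τ_Y (deduplicated):
  ∅ × ∅ = {} (∅)
  {52, 53} × {p92} = {(52,p92), (53,p92)}
  {51, 52, 53} × {p92} = {(51,p92), (52,p92), (53,p92)}
  {52, 53} × {p91, p92} = {(52,p91), (52,p92), (53,p91), (53,p92)}
  {51, 52, 53} × {p91, p92} = {(51,p91), (51,p92), (52,p91), (52,p92), (53,p91), (53,p92)}
These 5 distinct sets form the basis B.
Close under arbitrary unions to get τ_{X×Y}; counting gives |τ_{X×Y}| = 6.


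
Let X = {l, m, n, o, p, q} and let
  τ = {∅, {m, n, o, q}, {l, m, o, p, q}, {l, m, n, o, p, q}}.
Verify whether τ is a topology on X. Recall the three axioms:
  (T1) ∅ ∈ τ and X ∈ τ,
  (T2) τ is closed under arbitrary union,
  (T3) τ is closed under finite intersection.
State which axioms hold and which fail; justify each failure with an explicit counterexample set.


τ is NOT a topology on X.

Axiom (T1): ∅ ∈ τ? Yes; X ∈ τ? Yes.
Axiom (T2/T3): check pairwise unions and intersections of members of τ.
Counterexample for (T3): {m, n, o, q} ∩ {l, m, o, p, q} = {m, o, q} ∉ τ. Therefore τ is NOT a topology.


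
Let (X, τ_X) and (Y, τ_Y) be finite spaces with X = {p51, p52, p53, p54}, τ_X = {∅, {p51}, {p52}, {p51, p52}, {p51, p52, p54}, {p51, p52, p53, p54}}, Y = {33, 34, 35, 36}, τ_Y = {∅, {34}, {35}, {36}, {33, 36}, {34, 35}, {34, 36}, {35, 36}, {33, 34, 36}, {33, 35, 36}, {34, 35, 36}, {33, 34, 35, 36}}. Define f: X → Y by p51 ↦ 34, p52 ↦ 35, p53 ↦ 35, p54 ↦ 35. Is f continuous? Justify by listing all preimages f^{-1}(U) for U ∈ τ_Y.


f is NOT continuous.

Compute f^{-1}(U) for each U ∈ τ_Y:
  U = ∅: f^{-1}(U) = ∅ ∈ τ_X ✓.
  U = {34}: f^{-1}(U) = {p51} ∈ τ_X ✓.
  U = {35}: f^{-1}(U) = {p52, p53, p54} ∉ τ_X ✗.
  U = {36}: f^{-1}(U) = ∅ ∈ τ_X ✓.
  U = {33, 36}: f^{-1}(U) = ∅ ∈ τ_X ✓.
  U = {34, 35}: f^{-1}(U) = {p51, p52, p53, p54} ∈ τ_X ✓.
  U = {34, 36}: f^{-1}(U) = {p51} ∈ τ_X ✓.
  U = {35, 36}: f^{-1}(U) = {p52, p53, p54} ∉ τ_X ✗.
  U = {33, 34, 36}: f^{-1}(U) = {p51} ∈ τ_X ✓.
  U = {33, 35, 36}: f^{-1}(U) = {p52, p53, p54} ∉ τ_X ✗.
  U = {34, 35, 36}: f^{-1}(U) = {p51, p52, p53, p54} ∈ τ_X ✓.
  U = {33, 34, 35, 36}: f^{-1}(U) = {p51, p52, p53, p54} ∈ τ_X ✓.
Found U = {35} with f^{-1}(U) = {p52, p53, p54} not in τ_X. Therefore f is NOT continuous.


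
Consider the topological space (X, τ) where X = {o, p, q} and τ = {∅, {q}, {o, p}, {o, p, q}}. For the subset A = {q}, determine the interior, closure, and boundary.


int(A) = {q}, cl(A) = {q}, ∂A = ∅.

Closed sets in (X, τ) are complements of opens:
  closed(X, τ) = {∅, {q}, {o, p}, {o, p, q}}.
int(A) = ⋃ {U ∈ τ : U ⊆ A}. Opens contained in A: ∅, {q}.
Taking the union of these: int(A) = {q}.
cl(A) = ⋂ {C closed : A ⊆ C}. Closed sets containing A: {q}, {o, p, q}.
Intersecting these: cl(A) = {q}.
∂A = cl(A) ∖ int(A) = {q} ∖ {q} = ∅.


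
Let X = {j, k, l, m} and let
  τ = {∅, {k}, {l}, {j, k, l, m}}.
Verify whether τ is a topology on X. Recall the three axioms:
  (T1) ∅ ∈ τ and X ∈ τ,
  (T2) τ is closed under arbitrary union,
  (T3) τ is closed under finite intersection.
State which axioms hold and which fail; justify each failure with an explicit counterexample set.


τ is NOT a topology on X.

Axiom (T1): ∅ ∈ τ? Yes; X ∈ τ? Yes.
Axiom (T2/T3): check pairwise unions and intersections of members of τ.
Counterexample for (T2): {k} ∪ {l} = {k, l} ∉ τ. Therefore τ is NOT a topology.


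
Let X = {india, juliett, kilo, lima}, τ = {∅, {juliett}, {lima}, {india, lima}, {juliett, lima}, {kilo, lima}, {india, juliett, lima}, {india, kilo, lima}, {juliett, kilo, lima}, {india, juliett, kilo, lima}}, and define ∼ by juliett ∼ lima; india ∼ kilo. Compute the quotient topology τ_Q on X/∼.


X/∼ = {[india=kilo], [juliett=lima]}; |τ_Q| = 3.

Equivalence classes: [india=kilo], [juliett=lima].
Quotient map π: X → X/∼ sends india ↦ [india=kilo], juliett ↦ [juliett=lima], kilo ↦ [india=kilo], lima ↦ [juliett=lima].
For each subset V ⊆ X/∼, compute π^{-1}(V) ⊆ X and check whether π^{-1}(V) ∈ τ. V is open in τ_Q iff π^{-1}(V) ∈ τ.
  V = {}: π^{-1}(V) = ∅ ∈ τ ✓.
  V = {[india=kilo]}: π^{-1}(V) = {india, kilo} ∉ τ ✗.
  V = {[juliett=lima]}: π^{-1}(V) = {juliett, lima} ∈ τ ✓.
  V = {[india=kilo], [juliett=lima]}: π^{-1}(V) = {india, juliett, kilo, lima} ∈ τ ✓.
Open sets in the quotient: τ_Q = {{}, {[juliett=lima]}, {[india=kilo], [juliett=lima]}} (3 elements).


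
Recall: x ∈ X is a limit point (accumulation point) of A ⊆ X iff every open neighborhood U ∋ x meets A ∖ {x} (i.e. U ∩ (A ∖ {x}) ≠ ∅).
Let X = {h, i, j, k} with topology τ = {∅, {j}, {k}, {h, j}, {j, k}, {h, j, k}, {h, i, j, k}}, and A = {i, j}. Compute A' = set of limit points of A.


A' = {h, i}

For each x ∈ X, list the open sets U ∈ τ with x ∈ U, then check whether U ∩ (A ∖ {x}) ≠ ∅ for every such U.
  x = h: opens ∋ x are {h, j}, {h, j, k}, {h, i, j, k}; each meets A ∖ {h}, so x IS a limit point.
  x = i: opens ∋ x are {h, i, j, k}; each meets A ∖ {i}, so x IS a limit point.
  x = j: open {j} ∋ x has {j} ∩ (A ∖ {j}) = ∅, so x is NOT a limit point.
  x = k: open {k} ∋ x has {k} ∩ (A ∖ {k}) = ∅, so x is NOT a limit point.
Collecting: A' = {h, i}.


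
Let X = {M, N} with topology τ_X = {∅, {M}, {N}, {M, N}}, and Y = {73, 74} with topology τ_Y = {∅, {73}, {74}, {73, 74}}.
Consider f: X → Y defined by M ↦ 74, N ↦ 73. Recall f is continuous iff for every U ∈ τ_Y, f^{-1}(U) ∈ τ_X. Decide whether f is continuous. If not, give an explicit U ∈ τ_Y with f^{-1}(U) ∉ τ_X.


f IS continuous.

Compute f^{-1}(U) for each U ∈ τ_Y:
  U = ∅: f^{-1}(U) = ∅ ∈ τ_X ✓.
  U = {73}: f^{-1}(U) = {N} ∈ τ_X ✓.
  U = {74}: f^{-1}(U) = {M} ∈ τ_X ✓.
  U = {73, 74}: f^{-1}(U) = {M, N} ∈ τ_X ✓.
Every preimage lies in τ_X, so f IS continuous.


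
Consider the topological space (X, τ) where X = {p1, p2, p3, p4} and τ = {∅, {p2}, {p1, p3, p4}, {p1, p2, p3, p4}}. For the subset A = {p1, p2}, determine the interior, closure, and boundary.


int(A) = {p2}, cl(A) = {p1, p2, p3, p4}, ∂A = {p1, p3, p4}.

Closed sets in (X, τ) are complements of opens:
  closed(X, τ) = {∅, {p2}, {p1, p3, p4}, {p1, p2, p3, p4}}.
int(A) = ⋃ {U ∈ τ : U ⊆ A}. Opens contained in A: ∅, {p2}.
Taking the union of these: int(A) = {p2}.
cl(A) = ⋂ {C closed : A ⊆ C}. Closed sets containing A: {p1, p2, p3, p4}.
Intersecting these: cl(A) = {p1, p2, p3, p4}.
∂A = cl(A) ∖ int(A) = {p1, p2, p3, p4} ∖ {p2} = {p1, p3, p4}.


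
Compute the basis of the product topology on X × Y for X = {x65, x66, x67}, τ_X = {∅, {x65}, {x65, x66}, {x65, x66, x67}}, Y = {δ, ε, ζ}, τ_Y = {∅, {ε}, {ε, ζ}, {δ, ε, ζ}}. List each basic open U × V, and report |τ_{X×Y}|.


Basis B = {∅ × ∅, {x65} × {ε}, {x65} × {ε, ζ}, {x65, x66} × {ε}, {x65} × {δ, ε, ζ}, {x65, x66, x67} × {ε}, {x65, x66} × {ε, ζ}, {x65, x66} × {δ, ε, ζ}, {x65, x66, x67} × {ε, ζ}, {x65, x66, x67} × {δ, ε, ζ}}; |τ_{X×Y}| = 20.

Enumerate products U × V with U ∈ τ_X, V ∈ τ_Y (deduplicated):
  ∅ × ∅ = {} (∅)
  {x65} × {ε} = {(x65,ε)}
  {x65} × {ε, ζ} = {(x65,ε), (x65,ζ)}
  {x65, x66} × {ε} = {(x65,ε), (x66,ε)}
  {x65} × {δ, ε, ζ} = {(x65,δ), (x65,ε), (x65,ζ)}
  {x65, x66, x67} × {ε} = {(x65,ε), (x66,ε), (x67,ε)}
  {x65, x66} × {ε, ζ} = {(x65,ε), (x65,ζ), (x66,ε), (x66,ζ)}
  {x65, x66} × {δ, ε, ζ} = {(x65,δ), (x65,ε), (x65,ζ), (x66,δ), (x66,ε), (x66,ζ)}
  {x65, x66, x67} × {ε, ζ} = {(x65,ε), (x65,ζ), (x66,ε), (x66,ζ), (x67,ε), (x67,ζ)}
  {x65, x66, x67} × {δ, ε, ζ} = {(x65,δ), (x65,ε), (x65,ζ), (x66,δ), (x66,ε), (x66,ζ), (x67,δ), (x67,ε), (x67,ζ)}
These 10 distinct sets form the basis B.
Close under arbitrary unions to get τ_{X×Y}; counting gives |τ_{X×Y}| = 20.


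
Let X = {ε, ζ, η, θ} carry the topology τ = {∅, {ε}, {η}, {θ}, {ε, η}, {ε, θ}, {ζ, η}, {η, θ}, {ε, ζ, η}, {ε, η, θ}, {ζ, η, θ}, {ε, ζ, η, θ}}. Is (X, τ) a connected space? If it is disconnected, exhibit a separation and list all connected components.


(X, τ) is disconnected; components = [{ε}, {θ}, {ζ, η}].

Find clopen sets (U ∈ τ with X ∖ U ∈ τ):
  U = ∅, X ∖ U = {ε, ζ, η, θ} — both open, so U is clopen.
  U = {ε}, X ∖ U = {ζ, η, θ} — both open, so U is clopen.
  U = {θ}, X ∖ U = {ε, ζ, η} — both open, so U is clopen.
  U = {ε, θ}, X ∖ U = {ζ, η} — both open, so U is clopen.
  U = {ζ, η}, X ∖ U = {ε, θ} — both open, so U is clopen.
  U = {ε, ζ, η}, X ∖ U = {θ} — both open, so U is clopen.
  U = {ζ, η, θ}, X ∖ U = {ε} — both open, so U is clopen.
  U = {ε, ζ, η, θ}, X ∖ U = ∅ — both open, so U is clopen.
Nontrivial clopen(s) exist: e.g. {ε}. So (X, τ) is disconnected.
Compute connected components by grouping points that agree on all clopens:
  component: {ε}
  component: {θ}
  component: {ζ, η}


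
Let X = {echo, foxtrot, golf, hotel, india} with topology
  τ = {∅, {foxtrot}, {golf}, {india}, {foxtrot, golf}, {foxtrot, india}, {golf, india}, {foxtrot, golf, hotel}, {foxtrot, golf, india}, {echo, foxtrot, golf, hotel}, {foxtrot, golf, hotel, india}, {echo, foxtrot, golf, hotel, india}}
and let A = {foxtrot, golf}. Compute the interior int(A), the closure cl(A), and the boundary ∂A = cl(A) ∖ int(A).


int(A) = {foxtrot, golf}, cl(A) = {echo, foxtrot, golf, hotel}, ∂A = {echo, hotel}.

Closed sets in (X, τ) are complements of opens:
  closed(X, τ) = {∅, {echo}, {india}, {echo, hotel}, {echo, india}, {echo, foxtrot, hotel}, {echo, golf, hotel}, {echo, hotel, india}, {echo, foxtrot, golf, hotel}, {echo, foxtrot, hotel, india}, {echo, golf, hotel, india}, {echo, foxtrot, golf, hotel, india}}.
int(A) = ⋃ {U ∈ τ : U ⊆ A}. Opens contained in A: ∅, {foxtrot}, {golf}, {foxtrot, golf}.
Taking the union of these: int(A) = {foxtrot, golf}.
cl(A) = ⋂ {C closed : A ⊆ C}. Closed sets containing A: {echo, foxtrot, golf, hotel}, {echo, foxtrot, golf, hotel, india}.
Intersecting these: cl(A) = {echo, foxtrot, golf, hotel}.
∂A = cl(A) ∖ int(A) = {echo, foxtrot, golf, hotel} ∖ {foxtrot, golf} = {echo, hotel}.


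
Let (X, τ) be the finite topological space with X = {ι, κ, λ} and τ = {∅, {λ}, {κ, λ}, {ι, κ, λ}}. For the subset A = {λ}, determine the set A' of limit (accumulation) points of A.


A' = {ι, κ}

For each x ∈ X, list the open sets U ∈ τ with x ∈ U, then check whether U ∩ (A ∖ {x}) ≠ ∅ for every such U.
  x = ι: opens ∋ x are {ι, κ, λ}; each meets A ∖ {ι}, so x IS a limit point.
  x = κ: opens ∋ x are {κ, λ}, {ι, κ, λ}; each meets A ∖ {κ}, so x IS a limit point.
  x = λ: open {λ} ∋ x has {λ} ∩ (A ∖ {λ}) = ∅, so x is NOT a limit point.
Collecting: A' = {ι, κ}.


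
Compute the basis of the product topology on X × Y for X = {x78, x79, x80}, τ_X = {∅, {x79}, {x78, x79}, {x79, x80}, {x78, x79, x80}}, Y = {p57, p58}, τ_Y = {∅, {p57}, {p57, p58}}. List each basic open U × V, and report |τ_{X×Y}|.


Basis B = {∅ × ∅, {x79} × {p57}, {x78, x79} × {p57}, {x79} × {p57, p58}, {x79, x80} × {p57}, {x78, x79, x80} × {p57}, {x78, x79} × {p57, p58}, {x79, x80} × {p57, p58}, {x78, x79, x80} × {p57, p58}}; |τ_{X×Y}| = 14.

Enumerate products U × V with U ∈ τ_X, V ∈ τ_Y (deduplicated):
  ∅ × ∅ = {} (∅)
  {x79} × {p57} = {(x79,p57)}
  {x78, x79} × {p57} = {(x78,p57), (x79,p57)}
  {x79} × {p57, p58} = {(x79,p57), (x79,p58)}
  {x79, x80} × {p57} = {(x79,p57), (x80,p57)}
  {x78, x79, x80} × {p57} = {(x78,p57), (x79,p57), (x80,p57)}
  {x78, x79} × {p57, p58} = {(x78,p57), (x78,p58), (x79,p57), (x79,p58)}
  {x79, x80} × {p57, p58} = {(x79,p57), (x79,p58), (x80,p57), (x80,p58)}
  {x78, x79, x80} × {p57, p58} = {(x78,p57), (x78,p58), (x79,p57), (x79,p58), (x80,p57), (x80,p58)}
These 9 distinct sets form the basis B.
Close under arbitrary unions to get τ_{X×Y}; counting gives |τ_{X×Y}| = 14.


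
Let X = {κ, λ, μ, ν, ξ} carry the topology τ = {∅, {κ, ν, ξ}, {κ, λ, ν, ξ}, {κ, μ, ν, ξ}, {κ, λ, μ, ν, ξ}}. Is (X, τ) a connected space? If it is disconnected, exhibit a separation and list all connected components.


(X, τ) is connected.

Find clopen sets (U ∈ τ with X ∖ U ∈ τ):
  U = ∅, X ∖ U = {κ, λ, μ, ν, ξ} — both open, so U is clopen.
  U = {κ, λ, μ, ν, ξ}, X ∖ U = ∅ — both open, so U is clopen.
Only trivial clopens (∅ and X) exist, so (X, τ) is connected.
Compute connected components by grouping points that agree on all clopens:
  component: {κ, λ, μ, ν, ξ}


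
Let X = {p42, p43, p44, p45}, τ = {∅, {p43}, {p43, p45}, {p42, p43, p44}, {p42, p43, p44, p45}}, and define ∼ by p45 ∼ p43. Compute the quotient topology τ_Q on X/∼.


X/∼ = {[p42], [p43=p45], [p44]}; |τ_Q| = 3.

Equivalence classes: [p42], [p43=p45], [p44].
Quotient map π: X → X/∼ sends p42 ↦ [p42], p43 ↦ [p43=p45], p44 ↦ [p44], p45 ↦ [p43=p45].
For each subset V ⊆ X/∼, compute π^{-1}(V) ⊆ X and check whether π^{-1}(V) ∈ τ. V is open in τ_Q iff π^{-1}(V) ∈ τ.
  V = {}: π^{-1}(V) = ∅ ∈ τ ✓.
  V = {[p42]}: π^{-1}(V) = {p42} ∉ τ ✗.
  V = {[p43=p45]}: π^{-1}(V) = {p43, p45} ∈ τ ✓.
  V = {[p42], [p43=p45]}: π^{-1}(V) = {p42, p43, p45} ∉ τ ✗.
  V = {[p44]}: π^{-1}(V) = {p44} ∉ τ ✗.
  V = {[p42], [p44]}: π^{-1}(V) = {p42, p44} ∉ τ ✗.
  V = {[p43=p45], [p44]}: π^{-1}(V) = {p43, p44, p45} ∉ τ ✗.
  V = {[p42], [p43=p45], [p44]}: π^{-1}(V) = {p42, p43, p44, p45} ∈ τ ✓.
Open sets in the quotient: τ_Q = {{}, {[p43=p45]}, {[p42], [p43=p45], [p44]}} (3 elements).


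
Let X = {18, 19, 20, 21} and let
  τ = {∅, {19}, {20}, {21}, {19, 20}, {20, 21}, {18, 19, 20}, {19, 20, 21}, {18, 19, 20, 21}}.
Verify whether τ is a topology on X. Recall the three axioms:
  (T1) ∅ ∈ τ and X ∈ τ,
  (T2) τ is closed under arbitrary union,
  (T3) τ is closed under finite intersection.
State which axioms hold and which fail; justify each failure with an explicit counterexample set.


τ is NOT a topology on X.

Axiom (T1): ∅ ∈ τ? Yes; X ∈ τ? Yes.
Axiom (T2/T3): check pairwise unions and intersections of members of τ.
Counterexample for (T2): {19} ∪ {21} = {19, 21} ∉ τ. Therefore τ is NOT a topology.


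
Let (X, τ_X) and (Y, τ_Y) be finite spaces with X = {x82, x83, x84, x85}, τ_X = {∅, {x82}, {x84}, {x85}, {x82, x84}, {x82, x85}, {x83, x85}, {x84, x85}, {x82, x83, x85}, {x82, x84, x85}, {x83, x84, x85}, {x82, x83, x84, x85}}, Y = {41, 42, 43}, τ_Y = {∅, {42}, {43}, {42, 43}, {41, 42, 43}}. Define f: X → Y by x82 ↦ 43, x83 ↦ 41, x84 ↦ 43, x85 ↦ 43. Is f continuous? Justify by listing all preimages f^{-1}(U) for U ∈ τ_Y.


f IS continuous.

Compute f^{-1}(U) for each U ∈ τ_Y:
  U = ∅: f^{-1}(U) = ∅ ∈ τ_X ✓.
  U = {42}: f^{-1}(U) = ∅ ∈ τ_X ✓.
  U = {43}: f^{-1}(U) = {x82, x84, x85} ∈ τ_X ✓.
  U = {42, 43}: f^{-1}(U) = {x82, x84, x85} ∈ τ_X ✓.
  U = {41, 42, 43}: f^{-1}(U) = {x82, x83, x84, x85} ∈ τ_X ✓.
Every preimage lies in τ_X, so f IS continuous.


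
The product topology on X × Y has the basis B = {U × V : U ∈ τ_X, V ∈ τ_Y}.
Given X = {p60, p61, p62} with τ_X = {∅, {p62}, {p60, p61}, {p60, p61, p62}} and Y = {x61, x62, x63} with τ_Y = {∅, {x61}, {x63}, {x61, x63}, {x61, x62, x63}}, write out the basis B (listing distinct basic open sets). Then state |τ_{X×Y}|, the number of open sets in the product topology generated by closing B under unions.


Basis B = {∅ × ∅, {p62} × {x61}, {p62} × {x63}, {p60, p61} × {x61}, {p60, p61} × {x63}, {p62} × {x61, x63}, {p60, p61, p62} × {x61}, {p60, p61, p62} × {x63}, {p62} × {x61, x62, x63}, {p60, p61} × {x61, x63}, {p60, p61} × {x61, x62, x63}, {p60, p61, p62} × {x61, x63}, {p60, p61, p62} × {x61, x62, x63}}; |τ_{X×Y}| = 25.

Enumerate products U × V with U ∈ τ_X, V ∈ τ_Y (deduplicated):
  ∅ × ∅ = {} (∅)
  {p62} × {x61} = {(p62,x61)}
  {p62} × {x63} = {(p62,x63)}
  {p60, p61} × {x61} = {(p60,x61), (p61,x61)}
  {p60, p61} × {x63} = {(p60,x63), (p61,x63)}
  {p62} × {x61, x63} = {(p62,x61), (p62,x63)}
  {p60, p61, p62} × {x61} = {(p60,x61), (p61,x61), (p62,x61)}
  {p60, p61, p62} × {x63} = {(p60,x63), (p61,x63), (p62,x63)}
  {p62} × {x61, x62, x63} = {(p62,x61), (p62,x62), (p62,x63)}
  {p60, p61} × {x61, x63} = {(p60,x61), (p60,x63), (p61,x61), (p61,x63)}
  {p60, p61} × {x61, x62, x63} = {(p60,x61), (p60,x62), (p60,x63), (p61,x61), (p61,x62), (p61,x63)}
  {p60, p61, p62} × {x61, x63} = {(p60,x61), (p60,x63), (p61,x61), (p61,x63), (p62,x61), (p62,x63)}
  {p60, p61, p62} × {x61, x62, x63} = {(p60,x61), (p60,x62), (p60,x63), (p61,x61), (p61,x62), (p61,x63), (p62,x61), (p62,x62), (p62,x63)}
These 13 distinct sets form the basis B.
Close under arbitrary unions to get τ_{X×Y}; counting gives |τ_{X×Y}| = 25.


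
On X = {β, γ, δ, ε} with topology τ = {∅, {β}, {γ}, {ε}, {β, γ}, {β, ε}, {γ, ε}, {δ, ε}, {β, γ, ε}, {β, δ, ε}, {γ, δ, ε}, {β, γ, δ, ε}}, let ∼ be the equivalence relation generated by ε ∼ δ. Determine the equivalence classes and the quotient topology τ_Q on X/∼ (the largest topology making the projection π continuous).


X/∼ = {[β], [γ], [δ=ε]}; |τ_Q| = 8.

Equivalence classes: [β], [γ], [δ=ε].
Quotient map π: X → X/∼ sends β ↦ [β], γ ↦ [γ], δ ↦ [δ=ε], ε ↦ [δ=ε].
For each subset V ⊆ X/∼, compute π^{-1}(V) ⊆ X and check whether π^{-1}(V) ∈ τ. V is open in τ_Q iff π^{-1}(V) ∈ τ.
  V = {}: π^{-1}(V) = ∅ ∈ τ ✓.
  V = {[β]}: π^{-1}(V) = {β} ∈ τ ✓.
  V = {[γ]}: π^{-1}(V) = {γ} ∈ τ ✓.
  V = {[β], [γ]}: π^{-1}(V) = {β, γ} ∈ τ ✓.
  V = {[δ=ε]}: π^{-1}(V) = {δ, ε} ∈ τ ✓.
  V = {[β], [δ=ε]}: π^{-1}(V) = {β, δ, ε} ∈ τ ✓.
  V = {[γ], [δ=ε]}: π^{-1}(V) = {γ, δ, ε} ∈ τ ✓.
  V = {[β], [γ], [δ=ε]}: π^{-1}(V) = {β, γ, δ, ε} ∈ τ ✓.
Open sets in the quotient: τ_Q = {{}, {[β]}, {[γ]}, {[β], [γ]}, {[δ=ε]}, {[β], [δ=ε]}, {[γ], [δ=ε]}, {[β], [γ], [δ=ε]}} (8 elements).


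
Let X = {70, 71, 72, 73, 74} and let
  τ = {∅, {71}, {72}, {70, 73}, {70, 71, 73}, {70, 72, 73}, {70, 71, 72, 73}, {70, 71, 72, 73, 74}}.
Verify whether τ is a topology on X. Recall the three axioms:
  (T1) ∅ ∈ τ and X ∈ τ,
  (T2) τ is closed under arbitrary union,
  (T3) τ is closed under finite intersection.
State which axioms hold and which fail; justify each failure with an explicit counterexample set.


τ is NOT a topology on X.

Axiom (T1): ∅ ∈ τ? Yes; X ∈ τ? Yes.
Axiom (T2/T3): check pairwise unions and intersections of members of τ.
Counterexample for (T2): {71} ∪ {72} = {71, 72} ∉ τ. Therefore τ is NOT a topology.


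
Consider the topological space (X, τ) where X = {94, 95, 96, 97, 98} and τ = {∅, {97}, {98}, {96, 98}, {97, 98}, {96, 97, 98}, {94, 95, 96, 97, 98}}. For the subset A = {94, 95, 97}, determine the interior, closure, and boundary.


int(A) = {97}, cl(A) = {94, 95, 97}, ∂A = {94, 95}.

Closed sets in (X, τ) are complements of opens:
  closed(X, τ) = {∅, {94, 95}, {94, 95, 96}, {94, 95, 97}, {94, 95, 96, 97}, {94, 95, 96, 98}, {94, 95, 96, 97, 98}}.
int(A) = ⋃ {U ∈ τ : U ⊆ A}. Opens contained in A: ∅, {97}.
Taking the union of these: int(A) = {97}.
cl(A) = ⋂ {C closed : A ⊆ C}. Closed sets containing A: {94, 95, 97}, {94, 95, 96, 97}, {94, 95, 96, 97, 98}.
Intersecting these: cl(A) = {94, 95, 97}.
∂A = cl(A) ∖ int(A) = {94, 95, 97} ∖ {97} = {94, 95}.


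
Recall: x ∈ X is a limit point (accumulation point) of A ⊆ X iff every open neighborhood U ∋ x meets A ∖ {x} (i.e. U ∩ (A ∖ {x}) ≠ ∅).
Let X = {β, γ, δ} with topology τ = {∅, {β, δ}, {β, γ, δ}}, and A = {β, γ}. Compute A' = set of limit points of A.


A' = {γ, δ}

For each x ∈ X, list the open sets U ∈ τ with x ∈ U, then check whether U ∩ (A ∖ {x}) ≠ ∅ for every such U.
  x = β: open {β, δ} ∋ x has {β, δ} ∩ (A ∖ {β}) = ∅, so x is NOT a limit point.
  x = γ: opens ∋ x are {β, γ, δ}; each meets A ∖ {γ}, so x IS a limit point.
  x = δ: opens ∋ x are {β, δ}, {β, γ, δ}; each meets A ∖ {δ}, so x IS a limit point.
Collecting: A' = {γ, δ}.


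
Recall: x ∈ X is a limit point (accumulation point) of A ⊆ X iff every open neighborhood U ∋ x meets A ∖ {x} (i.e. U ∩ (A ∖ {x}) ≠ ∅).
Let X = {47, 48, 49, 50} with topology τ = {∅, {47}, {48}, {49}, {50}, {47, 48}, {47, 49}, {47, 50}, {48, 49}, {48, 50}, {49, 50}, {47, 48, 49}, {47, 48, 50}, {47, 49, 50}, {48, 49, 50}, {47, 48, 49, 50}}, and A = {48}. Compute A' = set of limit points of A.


A' = ∅

For each x ∈ X, list the open sets U ∈ τ with x ∈ U, then check whether U ∩ (A ∖ {x}) ≠ ∅ for every such U.
  x = 47: open {47} ∋ x has {47} ∩ (A ∖ {47}) = ∅, so x is NOT a limit point.
  x = 48: open {48} ∋ x has {48} ∩ (A ∖ {48}) = ∅, so x is NOT a limit point.
  x = 49: open {49} ∋ x has {49} ∩ (A ∖ {49}) = ∅, so x is NOT a limit point.
  x = 50: open {50} ∋ x has {50} ∩ (A ∖ {50}) = ∅, so x is NOT a limit point.
Collecting: A' = ∅.


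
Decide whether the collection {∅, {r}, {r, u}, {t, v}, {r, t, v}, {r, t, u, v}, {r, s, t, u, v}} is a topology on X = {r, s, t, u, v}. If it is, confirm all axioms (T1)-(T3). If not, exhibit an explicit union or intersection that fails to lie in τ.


τ IS a topology on X.

Axiom (T1): ∅ ∈ τ? Yes; X ∈ τ? Yes.
Axiom (T2/T3): check pairwise unions and intersections of members of τ.
All pairwise intersections and unions checked — each lies in τ. Therefore τ satisfies (T1), (T2), (T3): it IS a topology on X.


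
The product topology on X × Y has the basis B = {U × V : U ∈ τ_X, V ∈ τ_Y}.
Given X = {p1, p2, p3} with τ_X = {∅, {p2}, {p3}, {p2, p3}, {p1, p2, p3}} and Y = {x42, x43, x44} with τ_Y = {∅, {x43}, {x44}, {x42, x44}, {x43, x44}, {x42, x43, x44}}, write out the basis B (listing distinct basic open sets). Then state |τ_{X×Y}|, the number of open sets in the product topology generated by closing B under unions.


Basis B = {∅ × ∅, {p2} × {x43}, {p2} × {x44}, {p3} × {x43}, {p3} × {x44}, {p2} × {x42, x44}, {p2} × {x43, x44}, {p2, p3} × {x43}, {p2, p3} × {x44}, {p3} × {x42, x44}, {p3} × {x43, x44}, {p1, p2, p3} × {x43}, {p1, p2, p3} × {x44}, {p2} × {x42, x43, x44}, {p3} × {x42, x43, x44}, {p2, p3} × {x42, x44}, {p2, p3} × {x43, x44}, {p1, p2, p3} × {x42, x44}, {p1, p2, p3} × {x43, x44}, {p2, p3} × {x42, x43, x44}, {p1, p2, p3} × {x42, x43, x44}}; |τ_{X×Y}| = 70.

Enumerate products U × V with U ∈ τ_X, V ∈ τ_Y (deduplicated):
  ∅ × ∅ = {} (∅)
  {p2} × {x43} = {(p2,x43)}
  {p2} × {x44} = {(p2,x44)}
  {p3} × {x43} = {(p3,x43)}
  {p3} × {x44} = {(p3,x44)}
  {p2} × {x42, x44} = {(p2,x42), (p2,x44)}
  {p2} × {x43, x44} = {(p2,x43), (p2,x44)}
  {p2, p3} × {x43} = {(p2,x43), (p3,x43)}
  {p2, p3} × {x44} = {(p2,x44), (p3,x44)}
  {p3} × {x42, x44} = {(p3,x42), (p3,x44)}
  {p3} × {x43, x44} = {(p3,x43), (p3,x44)}
  {p1, p2, p3} × {x43} = {(p1,x43), (p2,x43), (p3,x43)}
  {p1, p2, p3} × {x44} = {(p1,x44), (p2,x44), (p3,x44)}
  {p2} × {x42, x43, x44} = {(p2,x42), (p2,x43), (p2,x44)}
  {p3} × {x42, x43, x44} = {(p3,x42), (p3,x43), (p3,x44)}
  {p2, p3} × {x42, x44} = {(p2,x42), (p2,x44), (p3,x42), (p3,x44)}
  {p2, p3} × {x43, x44} = {(p2,x43), (p2,x44), (p3,x43), (p3,x44)}
  {p1, p2, p3} × {x42, x44} = {(p1,x42), (p1,x44), (p2,x42), (p2,x44), (p3,x42), (p3,x44)}
  {p1, p2, p3} × {x43, x44} = {(p1,x43), (p1,x44), (p2,x43), (p2,x44), (p3,x43), (p3,x44)}
  {p2, p3} × {x42, x43, x44} = {(p2,x42), (p2,x43), (p2,x44), (p3,x42), (p3,x43), (p3,x44)}
  {p1, p2, p3} × {x42, x43, x44} = {(p1,x42), (p1,x43), (p1,x44), (p2,x42), (p2,x43), (p2,x44), (p3,x42), (p3,x43), (p3,x44)}
These 21 distinct sets form the basis B.
Close under arbitrary unions to get τ_{X×Y}; counting gives |τ_{X×Y}| = 70.


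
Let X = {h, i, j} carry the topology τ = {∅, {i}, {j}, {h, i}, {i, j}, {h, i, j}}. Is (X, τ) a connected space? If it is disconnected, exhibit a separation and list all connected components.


(X, τ) is disconnected; components = [{j}, {h, i}].

Find clopen sets (U ∈ τ with X ∖ U ∈ τ):
  U = ∅, X ∖ U = {h, i, j} — both open, so U is clopen.
  U = {j}, X ∖ U = {h, i} — both open, so U is clopen.
  U = {h, i}, X ∖ U = {j} — both open, so U is clopen.
  U = {h, i, j}, X ∖ U = ∅ — both open, so U is clopen.
Nontrivial clopen(s) exist: e.g. {h, i}. So (X, τ) is disconnected.
Compute connected components by grouping points that agree on all clopens:
  component: {j}
  component: {h, i}


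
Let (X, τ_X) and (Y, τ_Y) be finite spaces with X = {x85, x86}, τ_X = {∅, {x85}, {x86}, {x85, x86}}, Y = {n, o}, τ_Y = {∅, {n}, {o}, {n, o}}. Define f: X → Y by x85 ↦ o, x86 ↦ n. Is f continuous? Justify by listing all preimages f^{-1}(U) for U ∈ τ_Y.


f IS continuous.

Compute f^{-1}(U) for each U ∈ τ_Y:
  U = ∅: f^{-1}(U) = ∅ ∈ τ_X ✓.
  U = {n}: f^{-1}(U) = {x86} ∈ τ_X ✓.
  U = {o}: f^{-1}(U) = {x85} ∈ τ_X ✓.
  U = {n, o}: f^{-1}(U) = {x85, x86} ∈ τ_X ✓.
Every preimage lies in τ_X, so f IS continuous.


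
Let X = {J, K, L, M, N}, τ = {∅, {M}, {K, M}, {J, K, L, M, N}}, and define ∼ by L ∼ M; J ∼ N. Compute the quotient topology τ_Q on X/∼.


X/∼ = {[J=N], [K], [L=M]}; |τ_Q| = 2.

Equivalence classes: [J=N], [K], [L=M].
Quotient map π: X → X/∼ sends J ↦ [J=N], K ↦ [K], L ↦ [L=M], M ↦ [L=M], N ↦ [J=N].
For each subset V ⊆ X/∼, compute π^{-1}(V) ⊆ X and check whether π^{-1}(V) ∈ τ. V is open in τ_Q iff π^{-1}(V) ∈ τ.
  V = {}: π^{-1}(V) = ∅ ∈ τ ✓.
  V = {[J=N]}: π^{-1}(V) = {J, N} ∉ τ ✗.
  V = {[K]}: π^{-1}(V) = {K} ∉ τ ✗.
  V = {[J=N], [K]}: π^{-1}(V) = {J, K, N} ∉ τ ✗.
  V = {[L=M]}: π^{-1}(V) = {L, M} ∉ τ ✗.
  V = {[J=N], [L=M]}: π^{-1}(V) = {J, L, M, N} ∉ τ ✗.
  V = {[K], [L=M]}: π^{-1}(V) = {K, L, M} ∉ τ ✗.
  V = {[J=N], [K], [L=M]}: π^{-1}(V) = {J, K, L, M, N} ∈ τ ✓.
Open sets in the quotient: τ_Q = {{}, {[J=N], [K], [L=M]}} (2 elements).


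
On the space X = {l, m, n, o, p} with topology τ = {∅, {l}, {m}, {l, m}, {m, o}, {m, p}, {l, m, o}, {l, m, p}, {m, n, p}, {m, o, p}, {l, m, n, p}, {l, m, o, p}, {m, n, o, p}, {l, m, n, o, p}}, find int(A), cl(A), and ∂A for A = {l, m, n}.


int(A) = {l, m}, cl(A) = {l, m, n, o, p}, ∂A = {n, o, p}.

Closed sets in (X, τ) are complements of opens:
  closed(X, τ) = {∅, {l}, {n}, {o}, {l, n}, {l, o}, {n, o}, {n, p}, {l, n, o}, {l, n, p}, {n, o, p}, {l, n, o, p}, {m, n, o, p}, {l, m, n, o, p}}.
int(A) = ⋃ {U ∈ τ : U ⊆ A}. Opens contained in A: ∅, {l}, {m}, {l, m}.
Taking the union of these: int(A) = {l, m}.
cl(A) = ⋂ {C closed : A ⊆ C}. Closed sets containing A: {l, m, n, o, p}.
Intersecting these: cl(A) = {l, m, n, o, p}.
∂A = cl(A) ∖ int(A) = {l, m, n, o, p} ∖ {l, m} = {n, o, p}.


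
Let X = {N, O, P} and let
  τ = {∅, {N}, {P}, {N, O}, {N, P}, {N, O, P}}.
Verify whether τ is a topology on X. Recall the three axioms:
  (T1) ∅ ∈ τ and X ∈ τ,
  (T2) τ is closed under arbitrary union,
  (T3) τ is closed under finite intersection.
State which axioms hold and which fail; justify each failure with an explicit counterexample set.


τ IS a topology on X.

Axiom (T1): ∅ ∈ τ? Yes; X ∈ τ? Yes.
Axiom (T2/T3): check pairwise unions and intersections of members of τ.
All pairwise intersections and unions checked — each lies in τ. Therefore τ satisfies (T1), (T2), (T3): it IS a topology on X.


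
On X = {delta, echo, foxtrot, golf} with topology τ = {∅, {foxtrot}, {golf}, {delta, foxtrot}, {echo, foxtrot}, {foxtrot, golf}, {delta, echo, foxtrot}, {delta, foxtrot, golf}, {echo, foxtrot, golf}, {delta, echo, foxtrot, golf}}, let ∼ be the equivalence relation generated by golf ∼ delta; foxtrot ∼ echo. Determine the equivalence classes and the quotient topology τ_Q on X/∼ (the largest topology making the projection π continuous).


X/∼ = {[delta=golf], [echo=foxtrot]}; |τ_Q| = 3.

Equivalence classes: [delta=golf], [echo=foxtrot].
Quotient map π: X → X/∼ sends delta ↦ [delta=golf], echo ↦ [echo=foxtrot], foxtrot ↦ [echo=foxtrot], golf ↦ [delta=golf].
For each subset V ⊆ X/∼, compute π^{-1}(V) ⊆ X and check whether π^{-1}(V) ∈ τ. V is open in τ_Q iff π^{-1}(V) ∈ τ.
  V = {}: π^{-1}(V) = ∅ ∈ τ ✓.
  V = {[delta=golf]}: π^{-1}(V) = {delta, golf} ∉ τ ✗.
  V = {[echo=foxtrot]}: π^{-1}(V) = {echo, foxtrot} ∈ τ ✓.
  V = {[delta=golf], [echo=foxtrot]}: π^{-1}(V) = {delta, echo, foxtrot, golf} ∈ τ ✓.
Open sets in the quotient: τ_Q = {{}, {[echo=foxtrot]}, {[delta=golf], [echo=foxtrot]}} (3 elements).
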